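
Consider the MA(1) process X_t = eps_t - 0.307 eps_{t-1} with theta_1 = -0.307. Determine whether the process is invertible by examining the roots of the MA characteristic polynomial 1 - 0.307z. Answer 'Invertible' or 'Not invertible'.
\text{Invertible}

The MA(q) characteristic polynomial is P(z) = 1 - 0.307z.
Invertibility requires all roots to lie outside the unit circle, i.e. |z| > 1 for every root.
This is linear in z: 1 + (-0.307) z = 0  =>  z = -1/(-0.307) = 3.257329,  |z| = 3.257329.
Moduli of all roots: 3.2573.
All moduli strictly greater than 1? Yes.
Verdict: Invertible.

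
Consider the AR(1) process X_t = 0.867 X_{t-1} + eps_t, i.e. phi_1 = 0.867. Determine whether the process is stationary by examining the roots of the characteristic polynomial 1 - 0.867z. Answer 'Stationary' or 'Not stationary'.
\text{Stationary}

The AR(p) characteristic polynomial is P(z) = 1 - 0.867z.
Stationarity requires all roots to lie outside the unit circle, i.e. |z| > 1 for every root.
This is linear in z: 1 + (-0.867) z = 0  =>  z = -1/(-0.867) = 1.153403,  |z| = 1.153403.
Moduli of all roots: 1.1534.
All moduli strictly greater than 1? Yes.
Verdict: Stationary.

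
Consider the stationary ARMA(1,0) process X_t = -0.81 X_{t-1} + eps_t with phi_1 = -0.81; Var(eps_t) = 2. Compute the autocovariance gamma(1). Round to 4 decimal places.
\gamma(1) = -4.7107

Multiply the model equation by X_{t-k} and take expectations. With theta_0 = psi_0 = 1 and psi_j the MA(infinity) weights, this gives
  gamma(k) - sum_i phi_i gamma(k-i) = c_k,
  c_k = sigma^2 * sum_{j=k..q} theta_j psi_{j-k}   (c_k = 0 for k > q),
using gamma(-m) = gamma(m).
Pure AR (q = 0): c_0 = sigma^2 = 2, c_k = 0 for k >= 1.
Equations for k = 0 and k = 1 (AR order 1):
  gamma(0) = phi_1 gamma(1) + c_0
  gamma(1) = phi_1 gamma(0) + c_1
Substituting the second into the first: gamma(0) (1 - phi_1^2) = c_0 + phi_1 c_1, so
  gamma(0) = c_0 / (1 - phi_1^2) = 2 / (1 - (-0.81)^2) = 2 / 0.3439 = 5.815644.
  gamma(1) = phi_1 gamma(0) = (-0.81)(5.815644) = -4.710672.
Therefore gamma(1) = -4.7107 (to 4 decimal places).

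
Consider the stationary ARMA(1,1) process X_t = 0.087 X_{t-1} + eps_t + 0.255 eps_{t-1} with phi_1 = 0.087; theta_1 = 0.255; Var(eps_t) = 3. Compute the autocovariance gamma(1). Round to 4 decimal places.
\gamma(1) = 1.0568

Multiply the model equation by X_{t-k} and take expectations. With theta_0 = psi_0 = 1 and psi_j the MA(infinity) weights, this gives
  gamma(k) - sum_i phi_i gamma(k-i) = c_k,
  c_k = sigma^2 * sum_{j=k..q} theta_j psi_{j-k}   (c_k = 0 for k > q),
using gamma(-m) = gamma(m).
psi-weights needed (psi_j = theta_j + sum_i phi_i psi_{j-i}):
  psi_1 = theta_1 + phi_1 = 0.255 + (0.087) = 0.342
Right-hand sides:
  c_0 = sigma^2 (1 + theta_1 psi_1) = 3 * (1 + (0.255)(0.342)) = 3 * 1.08721 = 3.26163
  c_1 = sigma^2 theta_1 = 3 * (0.255) = 0.765
  c_2 = 0
Equations for k = 0 and k = 1 (AR order 1):
  gamma(0) = phi_1 gamma(1) + c_0
  gamma(1) = phi_1 gamma(0) + c_1
Substituting the second into the first: gamma(0) (1 - phi_1^2) = c_0 + phi_1 c_1, so
  gamma(0) = (c_0 + phi_1 c_1) / (1 - phi_1^2) = (3.26163 + (0.087)(0.765)) / (1 - (0.087)^2) = 3.328185 / 0.992431 = 3.353568.
  gamma(1) = phi_1 gamma(0) + c_1 = (0.087)(3.353568) + (0.765) = 1.05676.
Therefore gamma(1) = 1.0568 (to 4 decimal places).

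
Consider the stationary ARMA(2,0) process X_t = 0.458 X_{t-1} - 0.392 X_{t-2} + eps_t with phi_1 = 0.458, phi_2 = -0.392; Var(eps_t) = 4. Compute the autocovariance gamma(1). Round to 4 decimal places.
\gamma(1) = 1.7438

Multiply the model equation by X_{t-k} and take expectations. With theta_0 = psi_0 = 1 and psi_j the MA(infinity) weights, this gives
  gamma(k) - sum_i phi_i gamma(k-i) = c_k,
  c_k = sigma^2 * sum_{j=k..q} theta_j psi_{j-k}   (c_k = 0 for k > q),
using gamma(-m) = gamma(m).
Pure AR (q = 0): c_0 = sigma^2 = 4, c_k = 0 for k >= 1.
Equations for k = 0, 1, 2 (AR order 2, c_2 = 0):
  (E0) gamma(0) = phi_1 gamma(1) + phi_2 gamma(2) + c_0
  (E1) gamma(1) = phi_1 gamma(0) + phi_2 gamma(1) + c_1
  (E2) gamma(2) = phi_1 gamma(1) + phi_2 gamma(0)
From (E1): gamma(1) = A gamma(0) + B with
  A = phi_1 / (1 - phi_2) = 0.458 / 1.392 = 0.329023,   B = c_1 / (1 - phi_2) = 0 / 1.392 = 0.
Insert (E2) into (E0): gamma(0) (1 - phi_2^2) = phi_1 (1 + phi_2) gamma(1) + c_0.
  phi_1 (1 + phi_2) = (0.458)(0.608) = 0.278464,   1 - phi_2^2 = 0.846336.
Replace gamma(1) by A gamma(0) + B and collect gamma(0):
  gamma(0) [0.846336 - (0.278464)(0.329023)] = c_0 = 4
  gamma(0) * 0.754715 = 4
  gamma(0) = 4 / 0.754715 = 5.300014.
  gamma(1) = A gamma(0) = (0.329023)(5.300014) = 1.743827.
Therefore gamma(1) = 1.7438 (to 4 decimal places).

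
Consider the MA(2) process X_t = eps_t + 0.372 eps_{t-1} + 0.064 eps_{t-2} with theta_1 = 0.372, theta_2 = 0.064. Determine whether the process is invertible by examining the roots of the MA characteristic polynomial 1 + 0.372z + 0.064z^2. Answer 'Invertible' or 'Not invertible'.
\text{Invertible}

The MA(q) characteristic polynomial is P(z) = 1 + 0.372z + 0.064z^2.
Invertibility requires all roots to lie outside the unit circle, i.e. |z| > 1 for every root.
Set 1 + (0.372) z + (0.064) z^2 = 0, i.e. a z^2 + b z + c = 0 with a = 0.064, b = 0.372, c = 1.
Discriminant D = b^2 - 4ac = (0.372)^2 - 4*(0.064)*1 = 0.138384 - (0.256) = -0.117616.
D < 0, so the roots are the complex-conjugate pair z = (-b +/- i sqrt(-D)) / (2a) = -2.9062 +/- 2.6793i.
For a conjugate pair |z|^2 = z * conj(z) = (product of roots) = c/a = 1/(0.064) = 15.625, so |z| = sqrt(15.625) = 3.9528 for both roots.
Moduli of all roots: 3.9528, 3.9528.
All moduli strictly greater than 1? Yes.
Verdict: Invertible.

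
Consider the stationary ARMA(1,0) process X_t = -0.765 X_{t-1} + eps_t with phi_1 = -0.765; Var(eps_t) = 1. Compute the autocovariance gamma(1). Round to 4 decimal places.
\gamma(1) = -1.8444

Multiply the model equation by X_{t-k} and take expectations. With theta_0 = psi_0 = 1 and psi_j the MA(infinity) weights, this gives
  gamma(k) - sum_i phi_i gamma(k-i) = c_k,
  c_k = sigma^2 * sum_{j=k..q} theta_j psi_{j-k}   (c_k = 0 for k > q),
using gamma(-m) = gamma(m).
Pure AR (q = 0): c_0 = sigma^2 = 1, c_k = 0 for k >= 1.
Equations for k = 0 and k = 1 (AR order 1):
  gamma(0) = phi_1 gamma(1) + c_0
  gamma(1) = phi_1 gamma(0) + c_1
Substituting the second into the first: gamma(0) (1 - phi_1^2) = c_0 + phi_1 c_1, so
  gamma(0) = c_0 / (1 - phi_1^2) = 1 / (1 - (-0.765)^2) = 1 / 0.414775 = 2.410946.
  gamma(1) = phi_1 gamma(0) = (-0.765)(2.410946) = -1.844373.
Therefore gamma(1) = -1.8444 (to 4 decimal places).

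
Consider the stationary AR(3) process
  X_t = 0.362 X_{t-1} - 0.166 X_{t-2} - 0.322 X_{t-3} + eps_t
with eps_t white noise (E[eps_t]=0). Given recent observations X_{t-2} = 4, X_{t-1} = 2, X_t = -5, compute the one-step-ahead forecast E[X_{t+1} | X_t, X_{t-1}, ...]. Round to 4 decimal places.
E[X_{t+1} \mid \mathcal F_t] = -3.4300

For an AR(p) model X_t = c + sum_i phi_i X_{t-i} + eps_t, the
one-step-ahead conditional mean is
  E[X_{t+1} | X_t, ...] = c + sum_i phi_i X_{t+1-i}.
Substitute known values:
  E[X_{t+1} | ...] = (0.362) * (-5) + (-0.166) * (2) + (-0.322) * (4)
                   = -3.4300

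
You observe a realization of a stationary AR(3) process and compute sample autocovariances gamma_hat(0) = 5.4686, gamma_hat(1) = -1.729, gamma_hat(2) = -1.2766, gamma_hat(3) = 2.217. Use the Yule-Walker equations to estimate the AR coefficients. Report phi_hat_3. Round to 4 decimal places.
\hat\phi_{3} = 0.2410

The Yule-Walker equations for an AR(p) process read, in matrix form,
  Gamma_p phi = r_p,   with   (Gamma_p)_{ij} = gamma(|i - j|),
                       (r_p)_i = gamma(i),   i,j = 1..p.
Substitute the sample gammas (Toeplitz matrix and right-hand side of size 3):
  Gamma_p = [[5.4686, -1.729, -1.2766], [-1.729, 5.4686, -1.729], [-1.2766, -1.729, 5.4686]]
  r_p     = [-1.729, -1.2766, 2.217]
Written out (R1..R3):
  (R1) 5.4686 phi_1 - 1.729 phi_2 - 1.2766 phi_3 = -1.729
  (R2) -1.729 phi_1 + 5.4686 phi_2 - 1.729 phi_3 = -1.2766
  (R3) -1.2766 phi_1 - 1.729 phi_2 + 5.4686 phi_3 = 2.217
Gaussian elimination:
  R2 <- R2 - (-1.729/5.4686) R1 = R2 - (-0.316169) R1:  4.921944 phi_2 - 2.132621 phi_3 = -1.823256
  R3 <- R3 - (-1.2766/5.4686) R1 = R3 - (-0.233442) R1:  -2.132621 phi_2 + 5.170588 phi_3 = 1.813379
  R3 <- R3 - (-2.132621/4.921944) R2 = R3 - (-0.433288) R2:  4.246548 phi_3 = 1.023384
Back-substitution:
  phi_hat_3 = 1.023384 / 4.246548 = 0.240992
  phi_hat_2 = (-1.823256 - (-2.132621)(0.240992)) / 4.921944 = -0.266015
  phi_hat_1 = (-1.729 - (-1.729)(-0.266015) - (-1.2766)(0.240992)) / 5.4686 = -0.344017
So phi_hat = [-0.3440, -0.2660, 0.2410].
Therefore phi_hat_3 = 0.2410.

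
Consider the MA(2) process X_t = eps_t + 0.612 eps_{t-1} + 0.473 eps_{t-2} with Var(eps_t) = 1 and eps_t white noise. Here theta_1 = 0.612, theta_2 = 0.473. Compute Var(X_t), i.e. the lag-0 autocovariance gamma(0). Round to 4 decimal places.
\gamma(0) = 1.5983

For an MA(q) process X_t = eps_t + sum_i theta_i eps_{t-i} with
Var(eps_t) = sigma^2, the variance is
  gamma(0) = sigma^2 * (1 + sum_i theta_i^2).
  sum_i theta_i^2 = (0.612)^2 + (0.473)^2 = 0.374544 + 0.223729 = 0.598273.
  gamma(0) = 1 * (1 + 0.598273) = 1 * 1.598273 = 1.598273, which rounds to 1.5983.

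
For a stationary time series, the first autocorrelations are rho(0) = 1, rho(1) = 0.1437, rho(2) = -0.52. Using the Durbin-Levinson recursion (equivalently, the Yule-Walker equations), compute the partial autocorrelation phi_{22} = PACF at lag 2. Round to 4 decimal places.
\phi_{22} = -0.5520

The PACF at lag k is phi_{kk}, the last component of the solution
to the Yule-Walker system G_k phi = r_k where
  (G_k)_{ij} = rho(|i - j|), (r_k)_i = rho(i), i,j = 1..k.
Equivalently, Durbin-Levinson gives phi_{kk} iteratively:
  phi_{11} = rho(1)
  phi_{kk} = [rho(k) - sum_{j=1..k-1} phi_{k-1,j} rho(k-j)]
            / [1 - sum_{j=1..k-1} phi_{k-1,j} rho(j)],
  phi_{k,j} = phi_{k-1,j} - phi_{kk} phi_{k-1,k-j},  j = 1..k-1.
Step k = 1:
  phi_11 = rho(1) = 0.1437.
Step k = 2:
  phi_22 = [rho(2) - phi_11 rho(1)] / [1 - phi_11 rho(1)] = [-0.52 - (0.1437)(0.1437)] / [1 - (0.1437)(0.1437)]
         = -0.54064969 / 0.97935031 = -0.552.
Therefore phi_{22} = -0.5520.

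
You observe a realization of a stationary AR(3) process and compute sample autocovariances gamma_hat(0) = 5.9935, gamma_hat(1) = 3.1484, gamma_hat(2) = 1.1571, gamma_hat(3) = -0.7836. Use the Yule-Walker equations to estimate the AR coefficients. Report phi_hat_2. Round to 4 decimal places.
\hat\phi_{2} = 0.0360

The Yule-Walker equations for an AR(p) process read, in matrix form,
  Gamma_p phi = r_p,   with   (Gamma_p)_{ij} = gamma(|i - j|),
                       (r_p)_i = gamma(i),   i,j = 1..p.
Substitute the sample gammas (Toeplitz matrix and right-hand side of size 3):
  Gamma_p = [[5.9935, 3.1484, 1.1571], [3.1484, 5.9935, 3.1484], [1.1571, 3.1484, 5.9935]]
  r_p     = [3.1484, 1.1571, -0.7836]
Written out (R1..R3):
  (R1) 5.9935 phi_1 + 3.1484 phi_2 + 1.1571 phi_3 = 3.1484
  (R2) 3.1484 phi_1 + 5.9935 phi_2 + 3.1484 phi_3 = 1.1571
  (R3) 1.1571 phi_1 + 3.1484 phi_2 + 5.9935 phi_3 = -0.7836
Gaussian elimination:
  R2 <- R2 - (3.1484/5.9935) R1 = R2 - (0.525302) R1:  4.339638 phi_2 + 2.540573 phi_3 = -0.496762
  R3 <- R3 - (1.1571/5.9935) R1 = R3 - (0.193059) R1:  2.540573 phi_2 + 5.770111 phi_3 = -1.391427
  R3 <- R3 - (2.540573/4.339638) R2 = R3 - (0.585434) R2:  4.282773 phi_3 = -1.100606
Back-substitution:
  phi_hat_3 = -1.100606 / 4.282773 = -0.256984
  phi_hat_2 = (-0.496762 - (2.540573)(-0.256984)) / 4.339638 = 0.035977
  phi_hat_1 = (3.1484 - (3.1484)(0.035977) - (1.1571)(-0.256984)) / 5.9935 = 0.556017
So phi_hat = [0.5560, 0.0360, -0.2570].
Therefore phi_hat_2 = 0.0360.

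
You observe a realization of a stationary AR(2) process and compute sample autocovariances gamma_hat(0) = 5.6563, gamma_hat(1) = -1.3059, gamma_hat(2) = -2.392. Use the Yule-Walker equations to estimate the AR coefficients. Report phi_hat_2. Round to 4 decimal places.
\hat\phi_{2} = -0.5030

The Yule-Walker equations for an AR(p) process read, in matrix form,
  Gamma_p phi = r_p,   with   (Gamma_p)_{ij} = gamma(|i - j|),
                       (r_p)_i = gamma(i),   i,j = 1..p.
Substitute the sample gammas (Toeplitz matrix and right-hand side of size 2):
  Gamma_p = [[5.6563, -1.3059], [-1.3059, 5.6563]]
  r_p     = [-1.3059, -2.392]
Written out:
  5.6563 phi_1 - 1.3059 phi_2 = -1.3059
  -1.3059 phi_1 + 5.6563 phi_2 = -2.392
Solve by Cramer's rule:
  det = gamma(0)^2 - gamma(1)^2 = (5.6563)^2 - (-1.3059)^2 = 31.99372969 - 1.70537481 = 30.28835488
  phi_hat_1 = [gamma(1) gamma(0) - gamma(1) gamma(2)] / det = [(-1.3059)(5.6563) - (-1.3059)(-2.392)] / 30.28835488 = -10.51027497 / 30.28835488 = -0.347
  phi_hat_2 = [gamma(0) gamma(2) - gamma(1)^2] / det = [(5.6563)(-2.392) - (-1.3059)^2] / 30.28835488 = -15.23524441 / 30.28835488 = -0.503
So phi_hat = [-0.3470, -0.5030].
Therefore phi_hat_2 = -0.5030.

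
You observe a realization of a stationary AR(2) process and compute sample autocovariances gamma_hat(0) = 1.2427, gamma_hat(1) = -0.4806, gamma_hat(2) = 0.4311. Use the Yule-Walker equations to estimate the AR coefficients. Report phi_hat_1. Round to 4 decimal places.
\hat\phi_{1} = -0.2970

The Yule-Walker equations for an AR(p) process read, in matrix form,
  Gamma_p phi = r_p,   with   (Gamma_p)_{ij} = gamma(|i - j|),
                       (r_p)_i = gamma(i),   i,j = 1..p.
Substitute the sample gammas (Toeplitz matrix and right-hand side of size 2):
  Gamma_p = [[1.2427, -0.4806], [-0.4806, 1.2427]]
  r_p     = [-0.4806, 0.4311]
Written out:
  1.2427 phi_1 - 0.4806 phi_2 = -0.4806
  -0.4806 phi_1 + 1.2427 phi_2 = 0.4311
Solve by Cramer's rule:
  det = gamma(0)^2 - gamma(1)^2 = (1.2427)^2 - (-0.4806)^2 = 1.54430329 - 0.23097636 = 1.31332693
  phi_hat_1 = [gamma(1) gamma(0) - gamma(1) gamma(2)] / det = [(-0.4806)(1.2427) - (-0.4806)(0.4311)] / 1.31332693 = -0.39005496 / 1.31332693 = -0.297
  phi_hat_2 = [gamma(0) gamma(2) - gamma(1)^2] / det = [(1.2427)(0.4311) - (-0.4806)^2] / 1.31332693 = 0.30475161 / 1.31332693 = 0.232
So phi_hat = [-0.2970, 0.2320].
Therefore phi_hat_1 = -0.2970.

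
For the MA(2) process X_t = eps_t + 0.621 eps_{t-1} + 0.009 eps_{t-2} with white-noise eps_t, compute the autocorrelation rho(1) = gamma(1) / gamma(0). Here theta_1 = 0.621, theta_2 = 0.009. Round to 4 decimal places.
\rho(1) = 0.4522

For an MA(q) process with theta_0 = 1, the autocovariance is
  gamma(k) = sigma^2 * sum_{i=0..q-k} theta_i * theta_{i+k},
and rho(k) = gamma(k) / gamma(0). Sigma^2 cancels.
  numerator   = (1)*(0.621) + (0.621)*(0.009) = 0.626589.
  denominator = (1)^2 + (0.621)^2 + (0.009)^2 = 1.385722.
  rho(1) = 0.626589 / 1.385722 = 0.4522.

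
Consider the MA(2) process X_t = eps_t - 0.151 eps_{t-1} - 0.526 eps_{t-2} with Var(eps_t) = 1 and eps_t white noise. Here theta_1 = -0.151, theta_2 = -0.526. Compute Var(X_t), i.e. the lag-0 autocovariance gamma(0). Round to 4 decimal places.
\gamma(0) = 1.2995

For an MA(q) process X_t = eps_t + sum_i theta_i eps_{t-i} with
Var(eps_t) = sigma^2, the variance is
  gamma(0) = sigma^2 * (1 + sum_i theta_i^2).
  sum_i theta_i^2 = (-0.151)^2 + (-0.526)^2 = 0.022801 + 0.276676 = 0.299477.
  gamma(0) = 1 * (1 + 0.299477) = 1 * 1.299477 = 1.299477, which rounds to 1.2995.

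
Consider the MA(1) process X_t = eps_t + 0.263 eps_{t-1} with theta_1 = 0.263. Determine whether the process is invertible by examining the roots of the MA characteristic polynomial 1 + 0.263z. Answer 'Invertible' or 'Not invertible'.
\text{Invertible}

The MA(q) characteristic polynomial is P(z) = 1 + 0.263z.
Invertibility requires all roots to lie outside the unit circle, i.e. |z| > 1 for every root.
This is linear in z: 1 + (0.263) z = 0  =>  z = -1/(0.263) = -3.802281,  |z| = 3.802281.
Moduli of all roots: 3.8023.
All moduli strictly greater than 1? Yes.
Verdict: Invertible.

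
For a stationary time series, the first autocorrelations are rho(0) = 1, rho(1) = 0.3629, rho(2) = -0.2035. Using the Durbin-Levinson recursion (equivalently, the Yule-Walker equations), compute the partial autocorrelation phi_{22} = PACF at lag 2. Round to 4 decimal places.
\phi_{22} = -0.3860

The PACF at lag k is phi_{kk}, the last component of the solution
to the Yule-Walker system G_k phi = r_k where
  (G_k)_{ij} = rho(|i - j|), (r_k)_i = rho(i), i,j = 1..k.
Equivalently, Durbin-Levinson gives phi_{kk} iteratively:
  phi_{11} = rho(1)
  phi_{kk} = [rho(k) - sum_{j=1..k-1} phi_{k-1,j} rho(k-j)]
            / [1 - sum_{j=1..k-1} phi_{k-1,j} rho(j)],
  phi_{k,j} = phi_{k-1,j} - phi_{kk} phi_{k-1,k-j},  j = 1..k-1.
Step k = 1:
  phi_11 = rho(1) = 0.3629.
Step k = 2:
  phi_22 = [rho(2) - phi_11 rho(1)] / [1 - phi_11 rho(1)] = [-0.2035 - (0.3629)(0.3629)] / [1 - (0.3629)(0.3629)]
         = -0.33519641 / 0.86830359 = -0.386.
Therefore phi_{22} = -0.3860.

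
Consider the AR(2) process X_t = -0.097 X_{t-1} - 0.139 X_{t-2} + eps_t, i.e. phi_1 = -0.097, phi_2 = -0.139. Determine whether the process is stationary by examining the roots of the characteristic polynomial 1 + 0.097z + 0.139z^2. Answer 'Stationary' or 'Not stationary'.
\text{Stationary}

The AR(p) characteristic polynomial is P(z) = 1 + 0.097z + 0.139z^2.
Stationarity requires all roots to lie outside the unit circle, i.e. |z| > 1 for every root.
Set 1 + (0.097) z + (0.139) z^2 = 0, i.e. a z^2 + b z + c = 0 with a = 0.139, b = 0.097, c = 1.
Discriminant D = b^2 - 4ac = (0.097)^2 - 4*(0.139)*1 = 0.009409 - (0.556) = -0.546591.
D < 0, so the roots are the complex-conjugate pair z = (-b +/- i sqrt(-D)) / (2a) = -0.3489 +/- 2.6594i.
For a conjugate pair |z|^2 = z * conj(z) = (product of roots) = c/a = 1/(0.139) = 7.194245, so |z| = sqrt(7.194245) = 2.6822 for both roots.
Moduli of all roots: 2.6822, 2.6822.
All moduli strictly greater than 1? Yes.
Verdict: Stationary.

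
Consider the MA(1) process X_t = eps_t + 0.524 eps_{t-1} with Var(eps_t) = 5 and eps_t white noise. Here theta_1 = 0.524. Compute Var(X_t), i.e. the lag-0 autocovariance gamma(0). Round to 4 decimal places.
\gamma(0) = 6.3729

For an MA(q) process X_t = eps_t + sum_i theta_i eps_{t-i} with
Var(eps_t) = sigma^2, the variance is
  gamma(0) = sigma^2 * (1 + sum_i theta_i^2).
  sum_i theta_i^2 = (0.524)^2 = 0.274576.
  gamma(0) = 5 * (1 + 0.274576) = 5 * 1.274576 = 6.37288, which rounds to 6.3729.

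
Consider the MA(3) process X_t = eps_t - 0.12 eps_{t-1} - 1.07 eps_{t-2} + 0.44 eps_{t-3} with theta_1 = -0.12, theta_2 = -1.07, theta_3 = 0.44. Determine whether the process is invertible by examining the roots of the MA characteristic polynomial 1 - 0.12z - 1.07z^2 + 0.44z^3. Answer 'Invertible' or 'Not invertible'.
\text{Not invertible}

The MA(q) characteristic polynomial is P(z) = 1 - 0.12z - 1.07z^2 + 0.44z^3.
Invertibility requires all roots to lie outside the unit circle, i.e. |z| > 1 for every root.
Degree 3: look for a simple real root z0 first, then factor out (1 - z/z0) and solve the remaining quadratic.
Testing z0 = 2: P(2) = 1 + (-0.12)(2) + (-1.07)(2)^2 + (0.44)(2)^3
  = 1 + (-0.24) + (-4.28) + (3.52) = 0.  So z_0 = 2 is a root, |z_0| = 2.
Divide out the factor (1 - 0.5 z) = (1 - z/z0) (since 1/z0 = 0.5):
  P(z) = (1 - 0.5 z)(1 + (0.38) z + (-0.88) z^2)
  [check: z-coef 0.38 - (0.5) = -0.12; z^2-coef -0.88 - (0.5)(0.38) = -1.07; z^3-coef -(0.5)(-0.88) = 0.44.]
Remaining roots from the quadratic factor 1 + (0.38) z + (-0.88) z^2:
  Set 1 + (0.38) z + (-0.88) z^2 = 0, i.e. a z^2 + b z + c = 0 with a = -0.88, b = 0.38, c = 1.
  Discriminant D = b^2 - 4ac = (0.38)^2 - 4*(-0.88)*1 = 0.1444 - (-3.52) = 3.6644.
  D >= 0, so the roots are real: z = (-b +/- sqrt(D)) / (2a) = (-0.38 +/- 1.914262) / (-1.76).
    z_1 = (-0.38 + 1.914262) / (-1.76) = -0.8717,   |z_1| = 0.8717.
    z_2 = (-0.38 - 1.914262) / (-1.76) = 1.3036,   |z_2| = 1.3036.
Moduli of all roots: 2.0000, 0.8717, 1.3036.
All moduli strictly greater than 1? No.
Verdict: Not invertible.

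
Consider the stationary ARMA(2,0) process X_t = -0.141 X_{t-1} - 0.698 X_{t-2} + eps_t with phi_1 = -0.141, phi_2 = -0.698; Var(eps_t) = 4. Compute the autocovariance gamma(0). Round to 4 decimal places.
\gamma(0) = 7.8545

Multiply the model equation by X_{t-k} and take expectations. With theta_0 = psi_0 = 1 and psi_j the MA(infinity) weights, this gives
  gamma(k) - sum_i phi_i gamma(k-i) = c_k,
  c_k = sigma^2 * sum_{j=k..q} theta_j psi_{j-k}   (c_k = 0 for k > q),
using gamma(-m) = gamma(m).
Pure AR (q = 0): c_0 = sigma^2 = 4, c_k = 0 for k >= 1.
Equations for k = 0, 1, 2 (AR order 2, c_2 = 0):
  (E0) gamma(0) = phi_1 gamma(1) + phi_2 gamma(2) + c_0
  (E1) gamma(1) = phi_1 gamma(0) + phi_2 gamma(1) + c_1
  (E2) gamma(2) = phi_1 gamma(1) + phi_2 gamma(0)
From (E1): gamma(1) = A gamma(0) + B with
  A = phi_1 / (1 - phi_2) = -0.141 / 1.698 = -0.083039,   B = c_1 / (1 - phi_2) = 0 / 1.698 = 0.
Insert (E2) into (E0): gamma(0) (1 - phi_2^2) = phi_1 (1 + phi_2) gamma(1) + c_0.
  phi_1 (1 + phi_2) = (-0.141)(0.302) = -0.042582,   1 - phi_2^2 = 0.512796.
Replace gamma(1) by A gamma(0) + B and collect gamma(0):
  gamma(0) [0.512796 - (-0.042582)(-0.083039)] = c_0 = 4
  gamma(0) * 0.50926 = 4
  gamma(0) = 4 / 0.50926 = 7.854533.
Therefore gamma(0) = 7.8545 (to 4 decimal places).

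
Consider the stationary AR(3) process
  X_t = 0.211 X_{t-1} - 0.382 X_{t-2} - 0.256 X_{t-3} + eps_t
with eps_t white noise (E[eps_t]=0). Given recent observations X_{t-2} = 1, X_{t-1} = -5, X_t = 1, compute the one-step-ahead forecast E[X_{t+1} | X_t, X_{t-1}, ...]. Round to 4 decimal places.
E[X_{t+1} \mid \mathcal F_t] = 1.8650

For an AR(p) model X_t = c + sum_i phi_i X_{t-i} + eps_t, the
one-step-ahead conditional mean is
  E[X_{t+1} | X_t, ...] = c + sum_i phi_i X_{t+1-i}.
Substitute known values:
  E[X_{t+1} | ...] = (0.211) * (1) + (-0.382) * (-5) + (-0.256) * (1)
                   = 1.8650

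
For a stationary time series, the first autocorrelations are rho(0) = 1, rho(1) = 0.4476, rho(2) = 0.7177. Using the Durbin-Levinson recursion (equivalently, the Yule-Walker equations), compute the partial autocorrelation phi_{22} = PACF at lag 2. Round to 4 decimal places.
\phi_{22} = 0.6470

The PACF at lag k is phi_{kk}, the last component of the solution
to the Yule-Walker system G_k phi = r_k where
  (G_k)_{ij} = rho(|i - j|), (r_k)_i = rho(i), i,j = 1..k.
Equivalently, Durbin-Levinson gives phi_{kk} iteratively:
  phi_{11} = rho(1)
  phi_{kk} = [rho(k) - sum_{j=1..k-1} phi_{k-1,j} rho(k-j)]
            / [1 - sum_{j=1..k-1} phi_{k-1,j} rho(j)],
  phi_{k,j} = phi_{k-1,j} - phi_{kk} phi_{k-1,k-j},  j = 1..k-1.
Step k = 1:
  phi_11 = rho(1) = 0.4476.
Step k = 2:
  phi_22 = [rho(2) - phi_11 rho(1)] / [1 - phi_11 rho(1)] = [0.7177 - (0.4476)(0.4476)] / [1 - (0.4476)(0.4476)]
         = 0.51735424 / 0.79965424 = 0.647.
Therefore phi_{22} = 0.6470.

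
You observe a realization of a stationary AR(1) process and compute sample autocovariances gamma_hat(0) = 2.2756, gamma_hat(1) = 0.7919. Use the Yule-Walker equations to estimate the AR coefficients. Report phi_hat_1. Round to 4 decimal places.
\hat\phi_{1} = 0.3480

The Yule-Walker equations for an AR(p) process read, in matrix form,
  Gamma_p phi = r_p,   with   (Gamma_p)_{ij} = gamma(|i - j|),
                       (r_p)_i = gamma(i),   i,j = 1..p.
Substitute the sample gammas (Toeplitz matrix and right-hand side of size 1):
  Gamma_p = [[2.2756]]
  r_p     = [0.7919]
With p = 1 this is the single equation gamma(0) phi_1 = gamma(1):
  phi_hat_1 = gamma(1) / gamma(0) = 0.7919 / 2.2756 = 0.3480.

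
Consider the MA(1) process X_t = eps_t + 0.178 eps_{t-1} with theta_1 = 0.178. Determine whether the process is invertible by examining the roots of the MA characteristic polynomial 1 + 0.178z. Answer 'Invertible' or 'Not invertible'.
\text{Invertible}

The MA(q) characteristic polynomial is P(z) = 1 + 0.178z.
Invertibility requires all roots to lie outside the unit circle, i.e. |z| > 1 for every root.
This is linear in z: 1 + (0.178) z = 0  =>  z = -1/(0.178) = -5.617978,  |z| = 5.617978.
Moduli of all roots: 5.6180.
All moduli strictly greater than 1? Yes.
Verdict: Invertible.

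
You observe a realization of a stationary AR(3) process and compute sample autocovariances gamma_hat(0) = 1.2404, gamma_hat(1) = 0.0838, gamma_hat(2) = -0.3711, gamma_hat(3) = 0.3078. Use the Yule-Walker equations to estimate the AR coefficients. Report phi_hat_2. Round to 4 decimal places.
\hat\phi_{2} = -0.3340

The Yule-Walker equations for an AR(p) process read, in matrix form,
  Gamma_p phi = r_p,   with   (Gamma_p)_{ij} = gamma(|i - j|),
                       (r_p)_i = gamma(i),   i,j = 1..p.
Substitute the sample gammas (Toeplitz matrix and right-hand side of size 3):
  Gamma_p = [[1.2404, 0.0838, -0.3711], [0.0838, 1.2404, 0.0838], [-0.3711, 0.0838, 1.2404]]
  r_p     = [0.0838, -0.3711, 0.3078]
Written out (R1..R3):
  (R1) 1.2404 phi_1 + 0.0838 phi_2 - 0.3711 phi_3 = 0.0838
  (R2) 0.0838 phi_1 + 1.2404 phi_2 + 0.0838 phi_3 = -0.3711
  (R3) -0.3711 phi_1 + 0.0838 phi_2 + 1.2404 phi_3 = 0.3078
Gaussian elimination:
  R2 <- R2 - (0.0838/1.2404) R1 = R2 - (0.067559) R1:  1.234739 phi_2 + 0.108871 phi_3 = -0.376761
  R3 <- R3 - (-0.3711/1.2404) R1 = R3 - (-0.299178) R1:  0.108871 phi_2 + 1.129375 phi_3 = 0.332871
  R3 <- R3 - (0.108871/1.234739) R2 = R3 - (0.088173) R2:  1.119776 phi_3 = 0.366091
Back-substitution:
  phi_hat_3 = 0.366091 / 1.119776 = 0.326933
  phi_hat_2 = (-0.376761 - (0.108871)(0.326933)) / 1.234739 = -0.333961
  phi_hat_1 = (0.0838 - (0.0838)(-0.333961) - (-0.3711)(0.326933)) / 1.2404 = 0.187932
So phi_hat = [0.1879, -0.3340, 0.3269].
Therefore phi_hat_2 = -0.3340.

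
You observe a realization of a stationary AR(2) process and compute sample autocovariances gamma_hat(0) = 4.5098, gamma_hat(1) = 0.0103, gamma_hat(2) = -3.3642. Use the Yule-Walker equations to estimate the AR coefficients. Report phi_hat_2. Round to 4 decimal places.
\hat\phi_{2} = -0.7460

The Yule-Walker equations for an AR(p) process read, in matrix form,
  Gamma_p phi = r_p,   with   (Gamma_p)_{ij} = gamma(|i - j|),
                       (r_p)_i = gamma(i),   i,j = 1..p.
Substitute the sample gammas (Toeplitz matrix and right-hand side of size 2):
  Gamma_p = [[4.5098, 0.0103], [0.0103, 4.5098]]
  r_p     = [0.0103, -3.3642]
Written out:
  4.5098 phi_1 + 0.0103 phi_2 = 0.0103
  0.0103 phi_1 + 4.5098 phi_2 = -3.3642
Solve by Cramer's rule:
  det = gamma(0)^2 - gamma(1)^2 = (4.5098)^2 - (0.0103)^2 = 20.33829604 - 0.00010609 = 20.33818995
  phi_hat_1 = [gamma(1) gamma(0) - gamma(1) gamma(2)] / det = [(0.0103)(4.5098) - (0.0103)(-3.3642)] / 20.33818995 = 0.0811022 / 20.33818995 = 0.004
  phi_hat_2 = [gamma(0) gamma(2) - gamma(1)^2] / det = [(4.5098)(-3.3642) - (0.0103)^2] / 20.33818995 = -15.17197525 / 20.33818995 = -0.746
So phi_hat = [0.0040, -0.7460].
Therefore phi_hat_2 = -0.7460.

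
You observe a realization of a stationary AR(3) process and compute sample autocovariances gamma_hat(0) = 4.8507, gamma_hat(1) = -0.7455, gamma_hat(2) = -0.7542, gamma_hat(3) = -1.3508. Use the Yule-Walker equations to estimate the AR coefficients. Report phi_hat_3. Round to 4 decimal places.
\hat\phi_{3} = -0.3550

The Yule-Walker equations for an AR(p) process read, in matrix form,
  Gamma_p phi = r_p,   with   (Gamma_p)_{ij} = gamma(|i - j|),
                       (r_p)_i = gamma(i),   i,j = 1..p.
Substitute the sample gammas (Toeplitz matrix and right-hand side of size 3):
  Gamma_p = [[4.8507, -0.7455, -0.7542], [-0.7455, 4.8507, -0.7455], [-0.7542, -0.7455, 4.8507]]
  r_p     = [-0.7455, -0.7542, -1.3508]
Written out (R1..R3):
  (R1) 4.8507 phi_1 - 0.7455 phi_2 - 0.7542 phi_3 = -0.7455
  (R2) -0.7455 phi_1 + 4.8507 phi_2 - 0.7455 phi_3 = -0.7542
  (R3) -0.7542 phi_1 - 0.7455 phi_2 + 4.8507 phi_3 = -1.3508
Gaussian elimination:
  R2 <- R2 - (-0.7455/4.8507) R1 = R2 - (-0.153689) R1:  4.736125 phi_2 - 0.861412 phi_3 = -0.868775
  R3 <- R3 - (-0.7542/4.8507) R1 = R3 - (-0.155483) R1:  -0.861412 phi_2 + 4.733435 phi_3 = -1.466712
  R3 <- R3 - (-0.861412/4.736125) R2 = R3 - (-0.181881) R2:  4.57676 phi_3 = -1.624726
Back-substitution:
  phi_hat_3 = -1.624726 / 4.57676 = -0.354995
  phi_hat_2 = (-0.868775 - (-0.861412)(-0.354995)) / 4.736125 = -0.248003
  phi_hat_1 = (-0.7455 - (-0.7455)(-0.248003) - (-0.7542)(-0.354995)) / 4.8507 = -0.247
So phi_hat = [-0.2470, -0.2480, -0.3550].
Therefore phi_hat_3 = -0.3550.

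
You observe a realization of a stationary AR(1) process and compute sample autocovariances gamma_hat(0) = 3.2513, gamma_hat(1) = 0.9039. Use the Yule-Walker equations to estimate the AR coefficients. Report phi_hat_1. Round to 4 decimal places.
\hat\phi_{1} = 0.2780

The Yule-Walker equations for an AR(p) process read, in matrix form,
  Gamma_p phi = r_p,   with   (Gamma_p)_{ij} = gamma(|i - j|),
                       (r_p)_i = gamma(i),   i,j = 1..p.
Substitute the sample gammas (Toeplitz matrix and right-hand side of size 1):
  Gamma_p = [[3.2513]]
  r_p     = [0.9039]
With p = 1 this is the single equation gamma(0) phi_1 = gamma(1):
  phi_hat_1 = gamma(1) / gamma(0) = 0.9039 / 3.2513 = 0.2780.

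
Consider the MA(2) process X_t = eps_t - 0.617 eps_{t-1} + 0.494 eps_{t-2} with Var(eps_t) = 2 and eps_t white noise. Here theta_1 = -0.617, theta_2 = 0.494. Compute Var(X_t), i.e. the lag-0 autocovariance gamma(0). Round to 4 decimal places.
\gamma(0) = 3.2495

For an MA(q) process X_t = eps_t + sum_i theta_i eps_{t-i} with
Var(eps_t) = sigma^2, the variance is
  gamma(0) = sigma^2 * (1 + sum_i theta_i^2).
  sum_i theta_i^2 = (-0.617)^2 + (0.494)^2 = 0.380689 + 0.244036 = 0.624725.
  gamma(0) = 2 * (1 + 0.624725) = 2 * 1.624725 = 3.24945, which rounds to 3.2495.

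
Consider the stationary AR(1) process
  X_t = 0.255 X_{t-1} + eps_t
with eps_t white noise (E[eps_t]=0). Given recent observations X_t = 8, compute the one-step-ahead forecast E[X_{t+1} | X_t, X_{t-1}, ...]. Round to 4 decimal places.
E[X_{t+1} \mid \mathcal F_t] = 2.0400

For an AR(p) model X_t = c + sum_i phi_i X_{t-i} + eps_t, the
one-step-ahead conditional mean is
  E[X_{t+1} | X_t, ...] = c + sum_i phi_i X_{t+1-i}.
Substitute known values:
  E[X_{t+1} | ...] = (0.255) * (8)
                   = 2.0400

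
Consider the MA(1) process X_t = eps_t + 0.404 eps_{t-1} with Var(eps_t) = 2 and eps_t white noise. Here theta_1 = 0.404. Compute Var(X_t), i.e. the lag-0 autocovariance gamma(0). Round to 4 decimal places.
\gamma(0) = 2.3264

For an MA(q) process X_t = eps_t + sum_i theta_i eps_{t-i} with
Var(eps_t) = sigma^2, the variance is
  gamma(0) = sigma^2 * (1 + sum_i theta_i^2).
  sum_i theta_i^2 = (0.404)^2 = 0.163216.
  gamma(0) = 2 * (1 + 0.163216) = 2 * 1.163216 = 2.326432, which rounds to 2.3264.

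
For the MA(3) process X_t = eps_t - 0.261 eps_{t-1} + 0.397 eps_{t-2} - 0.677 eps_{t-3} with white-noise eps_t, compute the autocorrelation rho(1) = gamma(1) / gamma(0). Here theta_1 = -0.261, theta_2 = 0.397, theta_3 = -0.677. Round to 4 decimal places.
\rho(1) = -0.3761

For an MA(q) process with theta_0 = 1, the autocovariance is
  gamma(k) = sigma^2 * sum_{i=0..q-k} theta_i * theta_{i+k},
and rho(k) = gamma(k) / gamma(0). Sigma^2 cancels.
  numerator   = (1)*(-0.261) + (-0.261)*(0.397) + (0.397)*(-0.677) = -0.633386.
  denominator = (1)^2 + (-0.261)^2 + (0.397)^2 + (-0.677)^2 = 1.684059.
  rho(1) = -0.633386 / 1.684059 = -0.3761.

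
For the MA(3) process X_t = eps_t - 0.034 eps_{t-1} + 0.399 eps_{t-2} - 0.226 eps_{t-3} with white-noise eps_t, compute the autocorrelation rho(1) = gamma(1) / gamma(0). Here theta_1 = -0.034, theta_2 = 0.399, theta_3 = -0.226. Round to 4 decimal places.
\rho(1) = -0.1137

For an MA(q) process with theta_0 = 1, the autocovariance is
  gamma(k) = sigma^2 * sum_{i=0..q-k} theta_i * theta_{i+k},
and rho(k) = gamma(k) / gamma(0). Sigma^2 cancels.
  numerator   = (1)*(-0.034) + (-0.034)*(0.399) + (0.399)*(-0.226) = -0.13774.
  denominator = (1)^2 + (-0.034)^2 + (0.399)^2 + (-0.226)^2 = 1.211433.
  rho(1) = -0.13774 / 1.211433 = -0.1137.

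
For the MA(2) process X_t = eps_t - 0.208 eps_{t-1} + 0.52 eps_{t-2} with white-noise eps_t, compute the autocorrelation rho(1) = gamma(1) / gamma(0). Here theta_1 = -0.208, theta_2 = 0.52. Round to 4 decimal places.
\rho(1) = -0.2407

For an MA(q) process with theta_0 = 1, the autocovariance is
  gamma(k) = sigma^2 * sum_{i=0..q-k} theta_i * theta_{i+k},
and rho(k) = gamma(k) / gamma(0). Sigma^2 cancels.
  numerator   = (1)*(-0.208) + (-0.208)*(0.52) = -0.31616.
  denominator = (1)^2 + (-0.208)^2 + (0.52)^2 = 1.313664.
  rho(1) = -0.31616 / 1.313664 = -0.2407.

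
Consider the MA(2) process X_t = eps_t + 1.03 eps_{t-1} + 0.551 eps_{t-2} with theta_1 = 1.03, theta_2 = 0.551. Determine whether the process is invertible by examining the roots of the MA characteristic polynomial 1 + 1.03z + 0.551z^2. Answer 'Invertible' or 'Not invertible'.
\text{Invertible}

The MA(q) characteristic polynomial is P(z) = 1 + 1.03z + 0.551z^2.
Invertibility requires all roots to lie outside the unit circle, i.e. |z| > 1 for every root.
Set 1 + (1.03) z + (0.551) z^2 = 0, i.e. a z^2 + b z + c = 0 with a = 0.551, b = 1.03, c = 1.
Discriminant D = b^2 - 4ac = (1.03)^2 - 4*(0.551)*1 = 1.0609 - (2.204) = -1.1431.
D < 0, so the roots are the complex-conjugate pair z = (-b +/- i sqrt(-D)) / (2a) = -0.9347 +/- 0.9702i.
For a conjugate pair |z|^2 = z * conj(z) = (product of roots) = c/a = 1/(0.551) = 1.814882, so |z| = sqrt(1.814882) = 1.3472 for both roots.
Moduli of all roots: 1.3472, 1.3472.
All moduli strictly greater than 1? Yes.
Verdict: Invertible.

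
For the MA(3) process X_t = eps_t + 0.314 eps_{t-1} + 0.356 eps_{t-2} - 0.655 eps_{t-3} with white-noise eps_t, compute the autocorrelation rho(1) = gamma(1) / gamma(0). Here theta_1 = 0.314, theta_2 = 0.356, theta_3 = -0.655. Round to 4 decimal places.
\rho(1) = 0.1164

For an MA(q) process with theta_0 = 1, the autocovariance is
  gamma(k) = sigma^2 * sum_{i=0..q-k} theta_i * theta_{i+k},
and rho(k) = gamma(k) / gamma(0). Sigma^2 cancels.
  numerator   = (1)*(0.314) + (0.314)*(0.356) + (0.356)*(-0.655) = 0.192604.
  denominator = (1)^2 + (0.314)^2 + (0.356)^2 + (-0.655)^2 = 1.654357.
  rho(1) = 0.192604 / 1.654357 = 0.1164.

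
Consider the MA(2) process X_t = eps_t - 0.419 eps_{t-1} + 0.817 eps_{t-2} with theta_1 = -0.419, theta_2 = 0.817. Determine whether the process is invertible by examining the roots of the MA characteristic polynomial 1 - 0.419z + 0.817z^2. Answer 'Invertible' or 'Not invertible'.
\text{Invertible}

The MA(q) characteristic polynomial is P(z) = 1 - 0.419z + 0.817z^2.
Invertibility requires all roots to lie outside the unit circle, i.e. |z| > 1 for every root.
Set 1 + (-0.419) z + (0.817) z^2 = 0, i.e. a z^2 + b z + c = 0 with a = 0.817, b = -0.419, c = 1.
Discriminant D = b^2 - 4ac = (-0.419)^2 - 4*(0.817)*1 = 0.175561 - (3.268) = -3.092439.
D < 0, so the roots are the complex-conjugate pair z = (-b +/- i sqrt(-D)) / (2a) = 0.2564 +/- 1.0762i.
For a conjugate pair |z|^2 = z * conj(z) = (product of roots) = c/a = 1/(0.817) = 1.22399, so |z| = sqrt(1.22399) = 1.1063 for both roots.
Moduli of all roots: 1.1063, 1.1063.
All moduli strictly greater than 1? Yes.
Verdict: Invertible.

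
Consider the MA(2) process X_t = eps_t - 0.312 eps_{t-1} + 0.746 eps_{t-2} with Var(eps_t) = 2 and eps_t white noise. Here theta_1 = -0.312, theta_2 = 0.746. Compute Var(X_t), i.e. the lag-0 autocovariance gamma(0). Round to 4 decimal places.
\gamma(0) = 3.3077

For an MA(q) process X_t = eps_t + sum_i theta_i eps_{t-i} with
Var(eps_t) = sigma^2, the variance is
  gamma(0) = sigma^2 * (1 + sum_i theta_i^2).
  sum_i theta_i^2 = (-0.312)^2 + (0.746)^2 = 0.097344 + 0.556516 = 0.65386.
  gamma(0) = 2 * (1 + 0.65386) = 2 * 1.65386 = 3.30772, which rounds to 3.3077.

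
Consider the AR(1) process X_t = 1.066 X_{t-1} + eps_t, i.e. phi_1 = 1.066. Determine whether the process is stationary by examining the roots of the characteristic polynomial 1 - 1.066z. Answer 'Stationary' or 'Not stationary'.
\text{Not stationary}

The AR(p) characteristic polynomial is P(z) = 1 - 1.066z.
Stationarity requires all roots to lie outside the unit circle, i.e. |z| > 1 for every root.
This is linear in z: 1 + (-1.066) z = 0  =>  z = -1/(-1.066) = 0.938086,  |z| = 0.938086.
Moduli of all roots: 0.9381.
All moduli strictly greater than 1? No.
Verdict: Not stationary.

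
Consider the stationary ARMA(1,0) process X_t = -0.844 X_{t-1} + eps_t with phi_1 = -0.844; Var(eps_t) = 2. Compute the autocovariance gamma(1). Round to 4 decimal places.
\gamma(1) = -5.8680

Multiply the model equation by X_{t-k} and take expectations. With theta_0 = psi_0 = 1 and psi_j the MA(infinity) weights, this gives
  gamma(k) - sum_i phi_i gamma(k-i) = c_k,
  c_k = sigma^2 * sum_{j=k..q} theta_j psi_{j-k}   (c_k = 0 for k > q),
using gamma(-m) = gamma(m).
Pure AR (q = 0): c_0 = sigma^2 = 2, c_k = 0 for k >= 1.
Equations for k = 0 and k = 1 (AR order 1):
  gamma(0) = phi_1 gamma(1) + c_0
  gamma(1) = phi_1 gamma(0) + c_1
Substituting the second into the first: gamma(0) (1 - phi_1^2) = c_0 + phi_1 c_1, so
  gamma(0) = c_0 / (1 - phi_1^2) = 2 / (1 - (-0.844)^2) = 2 / 0.287664 = 6.952556.
  gamma(1) = phi_1 gamma(0) = (-0.844)(6.952556) = -5.867957.
Therefore gamma(1) = -5.8680 (to 4 decimal places).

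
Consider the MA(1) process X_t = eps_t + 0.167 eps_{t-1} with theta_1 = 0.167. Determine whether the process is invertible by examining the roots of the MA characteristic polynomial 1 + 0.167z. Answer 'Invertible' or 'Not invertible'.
\text{Invertible}

The MA(q) characteristic polynomial is P(z) = 1 + 0.167z.
Invertibility requires all roots to lie outside the unit circle, i.e. |z| > 1 for every root.
This is linear in z: 1 + (0.167) z = 0  =>  z = -1/(0.167) = -5.988024,  |z| = 5.988024.
Moduli of all roots: 5.9880.
All moduli strictly greater than 1? Yes.
Verdict: Invertible.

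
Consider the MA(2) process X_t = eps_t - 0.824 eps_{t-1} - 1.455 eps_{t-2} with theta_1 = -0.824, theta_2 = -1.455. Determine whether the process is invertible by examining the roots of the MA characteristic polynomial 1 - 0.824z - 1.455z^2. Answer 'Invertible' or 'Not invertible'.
\text{Not invertible}

The MA(q) characteristic polynomial is P(z) = 1 - 0.824z - 1.455z^2.
Invertibility requires all roots to lie outside the unit circle, i.e. |z| > 1 for every root.
Set 1 + (-0.824) z + (-1.455) z^2 = 0, i.e. a z^2 + b z + c = 0 with a = -1.455, b = -0.824, c = 1.
Discriminant D = b^2 - 4ac = (-0.824)^2 - 4*(-1.455)*1 = 0.678976 - (-5.82) = 6.498976.
D >= 0, so the roots are real: z = (-b +/- sqrt(D)) / (2a) = (0.824 +/- 2.549309) / (-2.91).
  z_1 = (0.824 + 2.549309) / (-2.91) = -1.1592,   |z_1| = 1.1592.
  z_2 = (0.824 - 2.549309) / (-2.91) = 0.5929,   |z_2| = 0.5929.
Moduli of all roots: 1.1592, 0.5929.
All moduli strictly greater than 1? No.
Verdict: Not invertible.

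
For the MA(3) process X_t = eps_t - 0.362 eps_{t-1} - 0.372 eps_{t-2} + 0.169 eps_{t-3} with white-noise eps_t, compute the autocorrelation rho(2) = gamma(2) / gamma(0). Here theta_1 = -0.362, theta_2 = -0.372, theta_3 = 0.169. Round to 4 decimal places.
\rho(2) = -0.3337

For an MA(q) process with theta_0 = 1, the autocovariance is
  gamma(k) = sigma^2 * sum_{i=0..q-k} theta_i * theta_{i+k},
and rho(k) = gamma(k) / gamma(0). Sigma^2 cancels.
  numerator   = (1)*(-0.372) + (-0.362)*(0.169) = -0.433178.
  denominator = (1)^2 + (-0.362)^2 + (-0.372)^2 + (0.169)^2 = 1.297989.
  rho(2) = -0.433178 / 1.297989 = -0.3337.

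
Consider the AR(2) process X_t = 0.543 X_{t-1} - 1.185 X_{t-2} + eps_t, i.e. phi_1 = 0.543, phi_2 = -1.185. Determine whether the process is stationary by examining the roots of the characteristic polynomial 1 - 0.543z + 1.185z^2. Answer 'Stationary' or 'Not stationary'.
\text{Not stationary}

The AR(p) characteristic polynomial is P(z) = 1 - 0.543z + 1.185z^2.
Stationarity requires all roots to lie outside the unit circle, i.e. |z| > 1 for every root.
Set 1 + (-0.543) z + (1.185) z^2 = 0, i.e. a z^2 + b z + c = 0 with a = 1.185, b = -0.543, c = 1.
Discriminant D = b^2 - 4ac = (-0.543)^2 - 4*(1.185)*1 = 0.294849 - (4.74) = -4.445151.
D < 0, so the roots are the complex-conjugate pair z = (-b +/- i sqrt(-D)) / (2a) = 0.2291 +/- 0.8896i.
For a conjugate pair |z|^2 = z * conj(z) = (product of roots) = c/a = 1/(1.185) = 0.843882, so |z| = sqrt(0.843882) = 0.9186 for both roots.
Moduli of all roots: 0.9186, 0.9186.
All moduli strictly greater than 1? No.
Verdict: Not stationary.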